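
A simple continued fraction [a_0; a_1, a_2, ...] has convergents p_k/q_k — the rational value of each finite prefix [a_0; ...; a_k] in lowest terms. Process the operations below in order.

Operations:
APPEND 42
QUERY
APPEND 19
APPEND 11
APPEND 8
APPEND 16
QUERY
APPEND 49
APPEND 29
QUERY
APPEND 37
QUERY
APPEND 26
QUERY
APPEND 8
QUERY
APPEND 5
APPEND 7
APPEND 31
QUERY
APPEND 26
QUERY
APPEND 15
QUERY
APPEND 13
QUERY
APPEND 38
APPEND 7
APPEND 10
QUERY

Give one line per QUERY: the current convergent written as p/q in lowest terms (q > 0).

42/1
1151983/27394
1640191789/39003539
60743614807/1444474948
1580974176771/37595352187
12708537028975/302207292444
14590922380017053/346970161606490
379832556032723875/9032366831762033
5712079262870875178/135832472638036985
74636862973354101189/1774854511126242838
202522182559506738157450/4815950121687166231239

APPEND 42: p_0 = 42·1 + 0 = 42, q_0 = 42·0 + 1 = 1 → 42/1
APPEND 19: p_1 = 19·42 + 1 = 799, q_1 = 19·1 + 0 = 19 → 799/19
APPEND 11: p_2 = 11·799 + 42 = 8831, q_2 = 11·19 + 1 = 210 → 8831/210
APPEND 8: p_3 = 8·8831 + 799 = 71447, q_3 = 8·210 + 19 = 1699 → 71447/1699
APPEND 16: p_4 = 16·71447 + 8831 = 1151983, q_4 = 16·1699 + 210 = 27394 → 1151983/27394
APPEND 49: p_5 = 49·1151983 + 71447 = 56518614, q_5 = 49·27394 + 1699 = 1344005 → 56518614/1344005
APPEND 29: p_6 = 29·56518614 + 1151983 = 1640191789, q_6 = 29·1344005 + 27394 = 39003539 → 1640191789/39003539
APPEND 37: p_7 = 37·1640191789 + 56518614 = 60743614807, q_7 = 37·39003539 + 1344005 = 1444474948 → 60743614807/1444474948
APPEND 26: p_8 = 26·60743614807 + 1640191789 = 1580974176771, q_8 = 26·1444474948 + 39003539 = 37595352187 → 1580974176771/37595352187
APPEND 8: p_9 = 8·1580974176771 + 60743614807 = 12708537028975, q_9 = 8·37595352187 + 1444474948 = 302207292444 → 12708537028975/302207292444
APPEND 5: p_10 = 5·12708537028975 + 1580974176771 = 65123659321646, q_10 = 5·302207292444 + 37595352187 = 1548631814407 → 65123659321646/1548631814407
APPEND 7: p_11 = 7·65123659321646 + 12708537028975 = 468574152280497, q_11 = 7·1548631814407 + 302207292444 = 11142629993293 → 468574152280497/11142629993293
APPEND 31: p_12 = 31·468574152280497 + 65123659321646 = 14590922380017053, q_12 = 31·11142629993293 + 1548631814407 = 346970161606490 → 14590922380017053/346970161606490
APPEND 26: p_13 = 26·14590922380017053 + 468574152280497 = 379832556032723875, q_13 = 26·346970161606490 + 11142629993293 = 9032366831762033 → 379832556032723875/9032366831762033
APPEND 15: p_14 = 15·379832556032723875 + 14590922380017053 = 5712079262870875178, q_14 = 15·9032366831762033 + 346970161606490 = 135832472638036985 → 5712079262870875178/135832472638036985
APPEND 13: p_15 = 13·5712079262870875178 + 379832556032723875 = 74636862973354101189, q_15 = 13·135832472638036985 + 9032366831762033 = 1774854511126242838 → 74636862973354101189/1774854511126242838
APPEND 38: p_16 = 38·74636862973354101189 + 5712079262870875178 = 2841912872250326720360, q_16 = 38·1774854511126242838 + 135832472638036985 = 67580303895435264829 → 2841912872250326720360/67580303895435264829
APPEND 7: p_17 = 7·2841912872250326720360 + 74636862973354101189 = 19968026968725641143709, q_17 = 7·67580303895435264829 + 1774854511126242838 = 474836981779173096641 → 19968026968725641143709/474836981779173096641
APPEND 10: p_18 = 10·19968026968725641143709 + 2841912872250326720360 = 202522182559506738157450, q_18 = 10·474836981779173096641 + 67580303895435264829 = 4815950121687166231239 → 202522182559506738157450/4815950121687166231239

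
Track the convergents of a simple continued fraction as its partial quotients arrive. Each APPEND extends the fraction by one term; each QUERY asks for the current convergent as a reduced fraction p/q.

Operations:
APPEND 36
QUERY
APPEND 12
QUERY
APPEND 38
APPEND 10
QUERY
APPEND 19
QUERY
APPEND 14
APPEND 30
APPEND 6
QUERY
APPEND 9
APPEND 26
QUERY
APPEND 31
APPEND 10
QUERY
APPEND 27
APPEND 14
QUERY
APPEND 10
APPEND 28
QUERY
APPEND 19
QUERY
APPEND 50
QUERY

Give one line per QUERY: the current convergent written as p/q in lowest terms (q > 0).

36/1
433/12
165333/4582
3157817/87515
8050780453/223117442
1926627831077/53394112020
599919169715187/16626019220750
228206554880693627/6324462959816472
64581255192896866067/1789789765589620076
1229342171830683890003/34069700735582417287
61531689846727091366217/1705274826544710484426

APPEND 36: p_0 = 36·1 + 0 = 36, q_0 = 36·0 + 1 = 1 → 36/1
APPEND 12: p_1 = 12·36 + 1 = 433, q_1 = 12·1 + 0 = 12 → 433/12
APPEND 38: p_2 = 38·433 + 36 = 16490, q_2 = 38·12 + 1 = 457 → 16490/457
APPEND 10: p_3 = 10·16490 + 433 = 165333, q_3 = 10·457 + 12 = 4582 → 165333/4582
APPEND 19: p_4 = 19·165333 + 16490 = 3157817, q_4 = 19·4582 + 457 = 87515 → 3157817/87515
APPEND 14: p_5 = 14·3157817 + 165333 = 44374771, q_5 = 14·87515 + 4582 = 1229792 → 44374771/1229792
APPEND 30: p_6 = 30·44374771 + 3157817 = 1334400947, q_6 = 30·1229792 + 87515 = 36981275 → 1334400947/36981275
APPEND 6: p_7 = 6·1334400947 + 44374771 = 8050780453, q_7 = 6·36981275 + 1229792 = 223117442 → 8050780453/223117442
APPEND 9: p_8 = 9·8050780453 + 1334400947 = 73791425024, q_8 = 9·223117442 + 36981275 = 2045038253 → 73791425024/2045038253
APPEND 26: p_9 = 26·73791425024 + 8050780453 = 1926627831077, q_9 = 26·2045038253 + 223117442 = 53394112020 → 1926627831077/53394112020
APPEND 31: p_10 = 31·1926627831077 + 73791425024 = 59799254188411, q_10 = 31·53394112020 + 2045038253 = 1657262510873 → 59799254188411/1657262510873
APPEND 10: p_11 = 10·59799254188411 + 1926627831077 = 599919169715187, q_11 = 10·1657262510873 + 53394112020 = 16626019220750 → 599919169715187/16626019220750
APPEND 27: p_12 = 27·599919169715187 + 59799254188411 = 16257616836498460, q_12 = 27·16626019220750 + 1657262510873 = 450559781471123 → 16257616836498460/450559781471123
APPEND 14: p_13 = 14·16257616836498460 + 599919169715187 = 228206554880693627, q_13 = 14·450559781471123 + 16626019220750 = 6324462959816472 → 228206554880693627/6324462959816472
APPEND 10: p_14 = 10·228206554880693627 + 16257616836498460 = 2298323165643434730, q_14 = 10·6324462959816472 + 450559781471123 = 63695189379635843 → 2298323165643434730/63695189379635843
APPEND 28: p_15 = 28·2298323165643434730 + 228206554880693627 = 64581255192896866067, q_15 = 28·63695189379635843 + 6324462959816472 = 1789789765589620076 → 64581255192896866067/1789789765589620076
APPEND 19: p_16 = 19·64581255192896866067 + 2298323165643434730 = 1229342171830683890003, q_16 = 19·1789789765589620076 + 63695189379635843 = 34069700735582417287 → 1229342171830683890003/34069700735582417287
APPEND 50: p_17 = 50·1229342171830683890003 + 64581255192896866067 = 61531689846727091366217, q_17 = 50·34069700735582417287 + 1789789765589620076 = 1705274826544710484426 → 61531689846727091366217/1705274826544710484426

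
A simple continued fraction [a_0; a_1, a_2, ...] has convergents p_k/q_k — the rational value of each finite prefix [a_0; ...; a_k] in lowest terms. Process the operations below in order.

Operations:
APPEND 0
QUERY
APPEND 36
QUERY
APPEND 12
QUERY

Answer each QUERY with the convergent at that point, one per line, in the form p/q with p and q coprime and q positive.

APPEND 0: p_0 = 0·1 + 0 = 0, q_0 = 0·0 + 1 = 1 → 0/1
APPEND 36: p_1 = 36·0 + 1 = 1, q_1 = 36·1 + 0 = 36 → 1/36
APPEND 12: p_2 = 12·1 + 0 = 12, q_2 = 12·36 + 1 = 433 → 12/433

0/1
1/36
12/433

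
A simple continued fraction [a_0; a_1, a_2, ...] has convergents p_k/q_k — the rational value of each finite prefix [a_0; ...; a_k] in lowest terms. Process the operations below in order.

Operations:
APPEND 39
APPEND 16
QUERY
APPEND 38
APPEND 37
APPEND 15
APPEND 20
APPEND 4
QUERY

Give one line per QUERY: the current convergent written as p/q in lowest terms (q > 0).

625/16
1075644051/27536560

APPEND 39: p_0 = 39·1 + 0 = 39, q_0 = 39·0 + 1 = 1 → 39/1
APPEND 16: p_1 = 16·39 + 1 = 625, q_1 = 16·1 + 0 = 16 → 625/16
APPEND 38: p_2 = 38·625 + 39 = 23789, q_2 = 38·16 + 1 = 609 → 23789/609
APPEND 37: p_3 = 37·23789 + 625 = 880818, q_3 = 37·609 + 16 = 22549 → 880818/22549
APPEND 15: p_4 = 15·880818 + 23789 = 13236059, q_4 = 15·22549 + 609 = 338844 → 13236059/338844
APPEND 20: p_5 = 20·13236059 + 880818 = 265601998, q_5 = 20·338844 + 22549 = 6799429 → 265601998/6799429
APPEND 4: p_6 = 4·265601998 + 13236059 = 1075644051, q_6 = 4·6799429 + 338844 = 27536560 → 1075644051/27536560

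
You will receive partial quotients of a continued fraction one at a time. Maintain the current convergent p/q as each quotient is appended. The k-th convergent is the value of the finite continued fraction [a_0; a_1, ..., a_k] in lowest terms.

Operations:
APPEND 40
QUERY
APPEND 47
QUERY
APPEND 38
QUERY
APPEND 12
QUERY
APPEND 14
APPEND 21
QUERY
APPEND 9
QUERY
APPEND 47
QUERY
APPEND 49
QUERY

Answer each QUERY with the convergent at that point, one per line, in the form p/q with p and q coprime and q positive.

40/1
1881/47
71518/1787
860097/21491
255230493/6377372
2309187313/57699009
108787034204/2718230795
5332873863309/133251007964

APPEND 40: p_0 = 40·1 + 0 = 40, q_0 = 40·0 + 1 = 1 → 40/1
APPEND 47: p_1 = 47·40 + 1 = 1881, q_1 = 47·1 + 0 = 47 → 1881/47
APPEND 38: p_2 = 38·1881 + 40 = 71518, q_2 = 38·47 + 1 = 1787 → 71518/1787
APPEND 12: p_3 = 12·71518 + 1881 = 860097, q_3 = 12·1787 + 47 = 21491 → 860097/21491
APPEND 14: p_4 = 14·860097 + 71518 = 12112876, q_4 = 14·21491 + 1787 = 302661 → 12112876/302661
APPEND 21: p_5 = 21·12112876 + 860097 = 255230493, q_5 = 21·302661 + 21491 = 6377372 → 255230493/6377372
APPEND 9: p_6 = 9·255230493 + 12112876 = 2309187313, q_6 = 9·6377372 + 302661 = 57699009 → 2309187313/57699009
APPEND 47: p_7 = 47·2309187313 + 255230493 = 108787034204, q_7 = 47·57699009 + 6377372 = 2718230795 → 108787034204/2718230795
APPEND 49: p_8 = 49·108787034204 + 2309187313 = 5332873863309, q_8 = 49·2718230795 + 57699009 = 133251007964 → 5332873863309/133251007964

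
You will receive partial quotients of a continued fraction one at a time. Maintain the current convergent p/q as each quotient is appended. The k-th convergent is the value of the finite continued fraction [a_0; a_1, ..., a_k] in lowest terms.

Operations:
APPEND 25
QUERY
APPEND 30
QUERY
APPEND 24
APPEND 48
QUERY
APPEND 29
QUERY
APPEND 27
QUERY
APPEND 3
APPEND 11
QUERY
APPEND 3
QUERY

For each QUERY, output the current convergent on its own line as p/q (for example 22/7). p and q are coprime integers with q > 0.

25/1
751/30
867103/34638
25164036/1005223
680296075/27175659
23406870946/935029859
72286665099/2887621777

APPEND 25: p_0 = 25·1 + 0 = 25, q_0 = 25·0 + 1 = 1 → 25/1
APPEND 30: p_1 = 30·25 + 1 = 751, q_1 = 30·1 + 0 = 30 → 751/30
APPEND 24: p_2 = 24·751 + 25 = 18049, q_2 = 24·30 + 1 = 721 → 18049/721
APPEND 48: p_3 = 48·18049 + 751 = 867103, q_3 = 48·721 + 30 = 34638 → 867103/34638
APPEND 29: p_4 = 29·867103 + 18049 = 25164036, q_4 = 29·34638 + 721 = 1005223 → 25164036/1005223
APPEND 27: p_5 = 27·25164036 + 867103 = 680296075, q_5 = 27·1005223 + 34638 = 27175659 → 680296075/27175659
APPEND 3: p_6 = 3·680296075 + 25164036 = 2066052261, q_6 = 3·27175659 + 1005223 = 82532200 → 2066052261/82532200
APPEND 11: p_7 = 11·2066052261 + 680296075 = 23406870946, q_7 = 11·82532200 + 27175659 = 935029859 → 23406870946/935029859
APPEND 3: p_8 = 3·23406870946 + 2066052261 = 72286665099, q_8 = 3·935029859 + 82532200 = 2887621777 → 72286665099/2887621777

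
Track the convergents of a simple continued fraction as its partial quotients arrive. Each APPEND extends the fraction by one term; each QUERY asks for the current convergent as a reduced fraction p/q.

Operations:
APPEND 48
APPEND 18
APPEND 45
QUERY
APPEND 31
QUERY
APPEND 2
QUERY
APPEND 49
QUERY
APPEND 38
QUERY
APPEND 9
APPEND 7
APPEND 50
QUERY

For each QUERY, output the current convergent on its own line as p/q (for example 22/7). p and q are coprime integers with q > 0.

APPEND 48: p_0 = 48·1 + 0 = 48, q_0 = 48·0 + 1 = 1 → 48/1
APPEND 18: p_1 = 18·48 + 1 = 865, q_1 = 18·1 + 0 = 18 → 865/18
APPEND 45: p_2 = 45·865 + 48 = 38973, q_2 = 45·18 + 1 = 811 → 38973/811
APPEND 31: p_3 = 31·38973 + 865 = 1209028, q_3 = 31·811 + 18 = 25159 → 1209028/25159
APPEND 2: p_4 = 2·1209028 + 38973 = 2457029, q_4 = 2·25159 + 811 = 51129 → 2457029/51129
APPEND 49: p_5 = 49·2457029 + 1209028 = 121603449, q_5 = 49·51129 + 25159 = 2530480 → 121603449/2530480
APPEND 38: p_6 = 38·121603449 + 2457029 = 4623388091, q_6 = 38·2530480 + 51129 = 96209369 → 4623388091/96209369
APPEND 9: p_7 = 9·4623388091 + 121603449 = 41732096268, q_7 = 9·96209369 + 2530480 = 868414801 → 41732096268/868414801
APPEND 7: p_8 = 7·41732096268 + 4623388091 = 296748061967, q_8 = 7·868414801 + 96209369 = 6175112976 → 296748061967/6175112976
APPEND 50: p_9 = 50·296748061967 + 41732096268 = 14879135194618, q_9 = 50·6175112976 + 868414801 = 309624063601 → 14879135194618/309624063601

38973/811
1209028/25159
2457029/51129
121603449/2530480
4623388091/96209369
14879135194618/309624063601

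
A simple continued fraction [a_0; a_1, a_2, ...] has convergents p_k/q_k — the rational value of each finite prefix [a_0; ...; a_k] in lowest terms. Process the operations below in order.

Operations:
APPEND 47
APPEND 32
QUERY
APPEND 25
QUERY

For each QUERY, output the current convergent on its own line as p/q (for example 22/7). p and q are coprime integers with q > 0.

1505/32
37672/801

APPEND 47: p_0 = 47·1 + 0 = 47, q_0 = 47·0 + 1 = 1 → 47/1
APPEND 32: p_1 = 32·47 + 1 = 1505, q_1 = 32·1 + 0 = 32 → 1505/32
APPEND 25: p_2 = 25·1505 + 47 = 37672, q_2 = 25·32 + 1 = 801 → 37672/801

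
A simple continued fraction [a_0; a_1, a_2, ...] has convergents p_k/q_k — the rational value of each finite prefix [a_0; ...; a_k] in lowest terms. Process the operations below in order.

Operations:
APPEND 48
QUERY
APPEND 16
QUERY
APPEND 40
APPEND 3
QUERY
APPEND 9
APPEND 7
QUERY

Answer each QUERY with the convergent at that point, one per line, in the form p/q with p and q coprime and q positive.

48/1
769/16
93193/1939
6180008/128583

APPEND 48: p_0 = 48·1 + 0 = 48, q_0 = 48·0 + 1 = 1 → 48/1
APPEND 16: p_1 = 16·48 + 1 = 769, q_1 = 16·1 + 0 = 16 → 769/16
APPEND 40: p_2 = 40·769 + 48 = 30808, q_2 = 40·16 + 1 = 641 → 30808/641
APPEND 3: p_3 = 3·30808 + 769 = 93193, q_3 = 3·641 + 16 = 1939 → 93193/1939
APPEND 9: p_4 = 9·93193 + 30808 = 869545, q_4 = 9·1939 + 641 = 18092 → 869545/18092
APPEND 7: p_5 = 7·869545 + 93193 = 6180008, q_5 = 7·18092 + 1939 = 128583 → 6180008/128583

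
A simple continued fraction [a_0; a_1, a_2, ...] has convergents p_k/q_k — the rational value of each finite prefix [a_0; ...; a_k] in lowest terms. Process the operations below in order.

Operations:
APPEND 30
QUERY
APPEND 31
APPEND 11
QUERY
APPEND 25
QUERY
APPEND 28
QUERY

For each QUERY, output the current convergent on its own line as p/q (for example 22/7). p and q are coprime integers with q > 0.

30/1
10271/342
257706/8581
7226039/240610

APPEND 30: p_0 = 30·1 + 0 = 30, q_0 = 30·0 + 1 = 1 → 30/1
APPEND 31: p_1 = 31·30 + 1 = 931, q_1 = 31·1 + 0 = 31 → 931/31
APPEND 11: p_2 = 11·931 + 30 = 10271, q_2 = 11·31 + 1 = 342 → 10271/342
APPEND 25: p_3 = 25·10271 + 931 = 257706, q_3 = 25·342 + 31 = 8581 → 257706/8581
APPEND 28: p_4 = 28·257706 + 10271 = 7226039, q_4 = 28·8581 + 342 = 240610 → 7226039/240610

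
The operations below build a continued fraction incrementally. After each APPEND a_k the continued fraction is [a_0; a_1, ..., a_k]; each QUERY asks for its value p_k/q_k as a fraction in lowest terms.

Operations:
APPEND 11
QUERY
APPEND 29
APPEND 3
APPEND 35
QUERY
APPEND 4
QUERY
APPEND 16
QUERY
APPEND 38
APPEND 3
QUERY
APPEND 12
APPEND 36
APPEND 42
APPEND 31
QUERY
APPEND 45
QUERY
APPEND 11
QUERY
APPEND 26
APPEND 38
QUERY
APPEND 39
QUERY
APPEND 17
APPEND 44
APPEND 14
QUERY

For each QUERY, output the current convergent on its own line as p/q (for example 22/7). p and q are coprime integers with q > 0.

11/1
34305/3109
138191/12524
2245361/203493
258631088/23439267
150027108529799/13596685074719
6756055756248696/612289094718575
74466640427265455/6748776726979044
73904237501302985443/6697807168581580366
2884208151257681582803/261390560058677807993
30338437127197733606198240/2749517599319307852436301

APPEND 11: p_0 = 11·1 + 0 = 11, q_0 = 11·0 + 1 = 1 → 11/1
APPEND 29: p_1 = 29·11 + 1 = 320, q_1 = 29·1 + 0 = 29 → 320/29
APPEND 3: p_2 = 3·320 + 11 = 971, q_2 = 3·29 + 1 = 88 → 971/88
APPEND 35: p_3 = 35·971 + 320 = 34305, q_3 = 35·88 + 29 = 3109 → 34305/3109
APPEND 4: p_4 = 4·34305 + 971 = 138191, q_4 = 4·3109 + 88 = 12524 → 138191/12524
APPEND 16: p_5 = 16·138191 + 34305 = 2245361, q_5 = 16·12524 + 3109 = 203493 → 2245361/203493
APPEND 38: p_6 = 38·2245361 + 138191 = 85461909, q_6 = 38·203493 + 12524 = 7745258 → 85461909/7745258
APPEND 3: p_7 = 3·85461909 + 2245361 = 258631088, q_7 = 3·7745258 + 203493 = 23439267 → 258631088/23439267
APPEND 12: p_8 = 12·258631088 + 85461909 = 3189034965, q_8 = 12·23439267 + 7745258 = 289016462 → 3189034965/289016462
APPEND 36: p_9 = 36·3189034965 + 258631088 = 115063889828, q_9 = 36·289016462 + 23439267 = 10428031899 → 115063889828/10428031899
APPEND 42: p_10 = 42·115063889828 + 3189034965 = 4835872407741, q_10 = 42·10428031899 + 289016462 = 438266356220 → 4835872407741/438266356220
APPEND 31: p_11 = 31·4835872407741 + 115063889828 = 150027108529799, q_11 = 31·438266356220 + 10428031899 = 13596685074719 → 150027108529799/13596685074719
APPEND 45: p_12 = 45·150027108529799 + 4835872407741 = 6756055756248696, q_12 = 45·13596685074719 + 438266356220 = 612289094718575 → 6756055756248696/612289094718575
APPEND 11: p_13 = 11·6756055756248696 + 150027108529799 = 74466640427265455, q_13 = 11·612289094718575 + 13596685074719 = 6748776726979044 → 74466640427265455/6748776726979044
APPEND 26: p_14 = 26·74466640427265455 + 6756055756248696 = 1942888706865150526, q_14 = 26·6748776726979044 + 612289094718575 = 176080483996173719 → 1942888706865150526/176080483996173719
APPEND 38: p_15 = 38·1942888706865150526 + 74466640427265455 = 73904237501302985443, q_15 = 38·176080483996173719 + 6748776726979044 = 6697807168581580366 → 73904237501302985443/6697807168581580366
APPEND 39: p_16 = 39·73904237501302985443 + 1942888706865150526 = 2884208151257681582803, q_16 = 39·6697807168581580366 + 176080483996173719 = 261390560058677807993 → 2884208151257681582803/261390560058677807993
APPEND 17: p_17 = 17·2884208151257681582803 + 73904237501302985443 = 49105442808881889893094, q_17 = 17·261390560058677807993 + 6697807168581580366 = 4450337328166104316247 → 49105442808881889893094/4450337328166104316247
APPEND 44: p_18 = 44·49105442808881889893094 + 2884208151257681582803 = 2163523691742060836878939, q_18 = 44·4450337328166104316247 + 261390560058677807993 = 196076232999367267722861 → 2163523691742060836878939/196076232999367267722861
APPEND 14: p_19 = 14·2163523691742060836878939 + 49105442808881889893094 = 30338437127197733606198240, q_19 = 14·196076232999367267722861 + 4450337328166104316247 = 2749517599319307852436301 → 30338437127197733606198240/2749517599319307852436301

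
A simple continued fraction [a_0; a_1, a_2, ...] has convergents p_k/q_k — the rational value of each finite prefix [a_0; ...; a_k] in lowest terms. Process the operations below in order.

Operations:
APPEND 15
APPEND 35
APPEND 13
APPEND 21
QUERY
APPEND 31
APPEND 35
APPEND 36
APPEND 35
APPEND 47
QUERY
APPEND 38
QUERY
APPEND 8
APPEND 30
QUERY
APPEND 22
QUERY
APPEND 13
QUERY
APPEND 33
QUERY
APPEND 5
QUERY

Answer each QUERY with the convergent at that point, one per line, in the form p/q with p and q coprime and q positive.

APPEND 15: p_0 = 15·1 + 0 = 15, q_0 = 15·0 + 1 = 1 → 15/1
APPEND 35: p_1 = 35·15 + 1 = 526, q_1 = 35·1 + 0 = 35 → 526/35
APPEND 13: p_2 = 13·526 + 15 = 6853, q_2 = 13·35 + 1 = 456 → 6853/456
APPEND 21: p_3 = 21·6853 + 526 = 144439, q_3 = 21·456 + 35 = 9611 → 144439/9611
APPEND 31: p_4 = 31·144439 + 6853 = 4484462, q_4 = 31·9611 + 456 = 298397 → 4484462/298397
APPEND 35: p_5 = 35·4484462 + 144439 = 157100609, q_5 = 35·298397 + 9611 = 10453506 → 157100609/10453506
APPEND 36: p_6 = 36·157100609 + 4484462 = 5660106386, q_6 = 36·10453506 + 298397 = 376624613 → 5660106386/376624613
APPEND 35: p_7 = 35·5660106386 + 157100609 = 198260824119, q_7 = 35·376624613 + 10453506 = 13192314961 → 198260824119/13192314961
APPEND 47: p_8 = 47·198260824119 + 5660106386 = 9323918839979, q_8 = 47·13192314961 + 376624613 = 620415427780 → 9323918839979/620415427780
APPEND 38: p_9 = 38·9323918839979 + 198260824119 = 354507176743321, q_9 = 38·620415427780 + 13192314961 = 23588978570601 → 354507176743321/23588978570601
APPEND 8: p_10 = 8·354507176743321 + 9323918839979 = 2845381332786547, q_10 = 8·23588978570601 + 620415427780 = 189332243992588 → 2845381332786547/189332243992588
APPEND 30: p_11 = 30·2845381332786547 + 354507176743321 = 85715947160339731, q_11 = 30·189332243992588 + 23588978570601 = 5703556298348241 → 85715947160339731/5703556298348241
APPEND 22: p_12 = 22·85715947160339731 + 2845381332786547 = 1888596218860260629, q_12 = 22·5703556298348241 + 189332243992588 = 125667570807653890 → 1888596218860260629/125667570807653890
APPEND 13: p_13 = 13·1888596218860260629 + 85715947160339731 = 24637466792343727908, q_13 = 13·125667570807653890 + 5703556298348241 = 1639381976797848811 → 24637466792343727908/1639381976797848811
APPEND 33: p_14 = 33·24637466792343727908 + 1888596218860260629 = 814925000366203281593, q_14 = 33·1639381976797848811 + 125667570807653890 = 54225272805136664653 → 814925000366203281593/54225272805136664653
APPEND 5: p_15 = 5·814925000366203281593 + 24637466792343727908 = 4099262468623360135873, q_15 = 5·54225272805136664653 + 1639381976797848811 = 272765746002481172076 → 4099262468623360135873/272765746002481172076

144439/9611
9323918839979/620415427780
354507176743321/23588978570601
85715947160339731/5703556298348241
1888596218860260629/125667570807653890
24637466792343727908/1639381976797848811
814925000366203281593/54225272805136664653
4099262468623360135873/272765746002481172076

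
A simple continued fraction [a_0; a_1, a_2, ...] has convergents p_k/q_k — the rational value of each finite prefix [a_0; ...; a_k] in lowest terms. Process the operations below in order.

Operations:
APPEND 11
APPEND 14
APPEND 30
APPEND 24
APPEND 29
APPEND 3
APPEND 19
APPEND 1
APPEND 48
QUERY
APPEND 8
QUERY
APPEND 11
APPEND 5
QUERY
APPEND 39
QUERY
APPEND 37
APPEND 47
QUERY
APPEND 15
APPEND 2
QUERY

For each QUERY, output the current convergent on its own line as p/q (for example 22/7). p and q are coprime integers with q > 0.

9823757633/887320720
78790747376/7116692543
4461400641221/402971386008
174871146986388/15795054993005
304485481586452507/27502335342971076
9451999316858302871/853742035644357742

APPEND 11: p_0 = 11·1 + 0 = 11, q_0 = 11·0 + 1 = 1 → 11/1
APPEND 14: p_1 = 14·11 + 1 = 155, q_1 = 14·1 + 0 = 14 → 155/14
APPEND 30: p_2 = 30·155 + 11 = 4661, q_2 = 30·14 + 1 = 421 → 4661/421
APPEND 24: p_3 = 24·4661 + 155 = 112019, q_3 = 24·421 + 14 = 10118 → 112019/10118
APPEND 29: p_4 = 29·112019 + 4661 = 3253212, q_4 = 29·10118 + 421 = 293843 → 3253212/293843
APPEND 3: p_5 = 3·3253212 + 112019 = 9871655, q_5 = 3·293843 + 10118 = 891647 → 9871655/891647
APPEND 19: p_6 = 19·9871655 + 3253212 = 190814657, q_6 = 19·891647 + 293843 = 17235136 → 190814657/17235136
APPEND 1: p_7 = 1·190814657 + 9871655 = 200686312, q_7 = 1·17235136 + 891647 = 18126783 → 200686312/18126783
APPEND 48: p_8 = 48·200686312 + 190814657 = 9823757633, q_8 = 48·18126783 + 17235136 = 887320720 → 9823757633/887320720
APPEND 8: p_9 = 8·9823757633 + 200686312 = 78790747376, q_9 = 8·887320720 + 18126783 = 7116692543 → 78790747376/7116692543
APPEND 11: p_10 = 11·78790747376 + 9823757633 = 876521978769, q_10 = 11·7116692543 + 887320720 = 79170938693 → 876521978769/79170938693
APPEND 5: p_11 = 5·876521978769 + 78790747376 = 4461400641221, q_11 = 5·79170938693 + 7116692543 = 402971386008 → 4461400641221/402971386008
APPEND 39: p_12 = 39·4461400641221 + 876521978769 = 174871146986388, q_12 = 39·402971386008 + 79170938693 = 15795054993005 → 174871146986388/15795054993005
APPEND 37: p_13 = 37·174871146986388 + 4461400641221 = 6474693839137577, q_13 = 37·15795054993005 + 402971386008 = 584820006127193 → 6474693839137577/584820006127193
APPEND 47: p_14 = 47·6474693839137577 + 174871146986388 = 304485481586452507, q_14 = 47·584820006127193 + 15795054993005 = 27502335342971076 → 304485481586452507/27502335342971076
APPEND 15: p_15 = 15·304485481586452507 + 6474693839137577 = 4573756917635925182, q_15 = 15·27502335342971076 + 584820006127193 = 413119850150693333 → 4573756917635925182/413119850150693333
APPEND 2: p_16 = 2·4573756917635925182 + 304485481586452507 = 9451999316858302871, q_16 = 2·413119850150693333 + 27502335342971076 = 853742035644357742 → 9451999316858302871/853742035644357742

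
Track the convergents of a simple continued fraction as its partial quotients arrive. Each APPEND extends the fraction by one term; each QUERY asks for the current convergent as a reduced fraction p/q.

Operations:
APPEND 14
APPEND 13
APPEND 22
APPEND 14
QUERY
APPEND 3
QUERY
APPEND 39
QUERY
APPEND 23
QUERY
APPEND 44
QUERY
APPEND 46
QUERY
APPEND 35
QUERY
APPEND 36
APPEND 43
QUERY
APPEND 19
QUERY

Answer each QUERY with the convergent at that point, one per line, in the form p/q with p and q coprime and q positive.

56743/4031
174269/12380
6853234/486851
157798651/11209953
6949993878/493724783
319857517039/22722549971
11201963090243/795782973768
17365594700019084/1233644896015385
330349889829128383/23467923933897934

APPEND 14: p_0 = 14·1 + 0 = 14, q_0 = 14·0 + 1 = 1 → 14/1
APPEND 13: p_1 = 13·14 + 1 = 183, q_1 = 13·1 + 0 = 13 → 183/13
APPEND 22: p_2 = 22·183 + 14 = 4040, q_2 = 22·13 + 1 = 287 → 4040/287
APPEND 14: p_3 = 14·4040 + 183 = 56743, q_3 = 14·287 + 13 = 4031 → 56743/4031
APPEND 3: p_4 = 3·56743 + 4040 = 174269, q_4 = 3·4031 + 287 = 12380 → 174269/12380
APPEND 39: p_5 = 39·174269 + 56743 = 6853234, q_5 = 39·12380 + 4031 = 486851 → 6853234/486851
APPEND 23: p_6 = 23·6853234 + 174269 = 157798651, q_6 = 23·486851 + 12380 = 11209953 → 157798651/11209953
APPEND 44: p_7 = 44·157798651 + 6853234 = 6949993878, q_7 = 44·11209953 + 486851 = 493724783 → 6949993878/493724783
APPEND 46: p_8 = 46·6949993878 + 157798651 = 319857517039, q_8 = 46·493724783 + 11209953 = 22722549971 → 319857517039/22722549971
APPEND 35: p_9 = 35·319857517039 + 6949993878 = 11201963090243, q_9 = 35·22722549971 + 493724783 = 795782973768 → 11201963090243/795782973768
APPEND 36: p_10 = 36·11201963090243 + 319857517039 = 403590528765787, q_10 = 36·795782973768 + 22722549971 = 28670909605619 → 403590528765787/28670909605619
APPEND 43: p_11 = 43·403590528765787 + 11201963090243 = 17365594700019084, q_11 = 43·28670909605619 + 795782973768 = 1233644896015385 → 17365594700019084/1233644896015385
APPEND 19: p_12 = 19·17365594700019084 + 403590528765787 = 330349889829128383, q_12 = 19·1233644896015385 + 28670909605619 = 23467923933897934 → 330349889829128383/23467923933897934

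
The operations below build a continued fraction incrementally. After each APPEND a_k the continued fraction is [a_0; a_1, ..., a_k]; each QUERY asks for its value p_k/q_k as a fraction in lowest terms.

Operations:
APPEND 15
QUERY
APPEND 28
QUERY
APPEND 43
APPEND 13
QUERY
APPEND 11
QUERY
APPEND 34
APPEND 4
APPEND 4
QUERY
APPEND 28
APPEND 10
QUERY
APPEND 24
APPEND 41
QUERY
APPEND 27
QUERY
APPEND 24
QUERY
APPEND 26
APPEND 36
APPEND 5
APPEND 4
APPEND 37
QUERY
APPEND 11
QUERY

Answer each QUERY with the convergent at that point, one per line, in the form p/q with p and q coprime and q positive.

15/1
421/28
235955/15693
2613623/173828
1525139821/101434677
432154391411/28741916317
427437655471354/28428213546969
11551231466045581/768254435807935
277656992840565298/18466534672937409
204851273584023679017065/13624339541150879337107
2258865121335553885989013/150233605348396261626206

APPEND 15: p_0 = 15·1 + 0 = 15, q_0 = 15·0 + 1 = 1 → 15/1
APPEND 28: p_1 = 28·15 + 1 = 421, q_1 = 28·1 + 0 = 28 → 421/28
APPEND 43: p_2 = 43·421 + 15 = 18118, q_2 = 43·28 + 1 = 1205 → 18118/1205
APPEND 13: p_3 = 13·18118 + 421 = 235955, q_3 = 13·1205 + 28 = 15693 → 235955/15693
APPEND 11: p_4 = 11·235955 + 18118 = 2613623, q_4 = 11·15693 + 1205 = 173828 → 2613623/173828
APPEND 34: p_5 = 34·2613623 + 235955 = 89099137, q_5 = 34·173828 + 15693 = 5925845 → 89099137/5925845
APPEND 4: p_6 = 4·89099137 + 2613623 = 359010171, q_6 = 4·5925845 + 173828 = 23877208 → 359010171/23877208
APPEND 4: p_7 = 4·359010171 + 89099137 = 1525139821, q_7 = 4·23877208 + 5925845 = 101434677 → 1525139821/101434677
APPEND 28: p_8 = 28·1525139821 + 359010171 = 43062925159, q_8 = 28·101434677 + 23877208 = 2864048164 → 43062925159/2864048164
APPEND 10: p_9 = 10·43062925159 + 1525139821 = 432154391411, q_9 = 10·2864048164 + 101434677 = 28741916317 → 432154391411/28741916317
APPEND 24: p_10 = 24·432154391411 + 43062925159 = 10414768319023, q_10 = 24·28741916317 + 2864048164 = 692670039772 → 10414768319023/692670039772
APPEND 41: p_11 = 41·10414768319023 + 432154391411 = 427437655471354, q_11 = 41·692670039772 + 28741916317 = 28428213546969 → 427437655471354/28428213546969
APPEND 27: p_12 = 27·427437655471354 + 10414768319023 = 11551231466045581, q_12 = 27·28428213546969 + 692670039772 = 768254435807935 → 11551231466045581/768254435807935
APPEND 24: p_13 = 24·11551231466045581 + 427437655471354 = 277656992840565298, q_13 = 24·768254435807935 + 28428213546969 = 18466534672937409 → 277656992840565298/18466534672937409
APPEND 26: p_14 = 26·277656992840565298 + 11551231466045581 = 7230633045320743329, q_14 = 26·18466534672937409 + 768254435807935 = 480898155932180569 → 7230633045320743329/480898155932180569
APPEND 36: p_15 = 36·7230633045320743329 + 277656992840565298 = 260580446624387325142, q_15 = 36·480898155932180569 + 18466534672937409 = 17330800148231437893 → 260580446624387325142/17330800148231437893
APPEND 5: p_16 = 5·260580446624387325142 + 7230633045320743329 = 1310132866167257369039, q_16 = 5·17330800148231437893 + 480898155932180569 = 87134898897089370034 → 1310132866167257369039/87134898897089370034
APPEND 4: p_17 = 4·1310132866167257369039 + 260580446624387325142 = 5501111911293416801298, q_17 = 4·87134898897089370034 + 17330800148231437893 = 365870395736588918029 → 5501111911293416801298/365870395736588918029
APPEND 37: p_18 = 37·5501111911293416801298 + 1310132866167257369039 = 204851273584023679017065, q_18 = 37·365870395736588918029 + 87134898897089370034 = 13624339541150879337107 → 204851273584023679017065/13624339541150879337107
APPEND 11: p_19 = 11·204851273584023679017065 + 5501111911293416801298 = 2258865121335553885989013, q_19 = 11·13624339541150879337107 + 365870395736588918029 = 150233605348396261626206 → 2258865121335553885989013/150233605348396261626206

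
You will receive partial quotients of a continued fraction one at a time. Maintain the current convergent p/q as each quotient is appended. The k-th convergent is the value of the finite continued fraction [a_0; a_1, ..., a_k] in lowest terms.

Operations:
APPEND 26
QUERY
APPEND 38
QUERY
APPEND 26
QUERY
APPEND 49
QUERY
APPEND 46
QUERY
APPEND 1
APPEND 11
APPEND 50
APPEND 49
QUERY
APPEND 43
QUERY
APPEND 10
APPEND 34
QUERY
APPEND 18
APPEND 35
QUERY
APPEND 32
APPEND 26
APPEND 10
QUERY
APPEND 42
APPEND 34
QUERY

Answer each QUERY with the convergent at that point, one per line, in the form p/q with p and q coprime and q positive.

APPEND 26: p_0 = 26·1 + 0 = 26, q_0 = 26·0 + 1 = 1 → 26/1
APPEND 38: p_1 = 38·26 + 1 = 989, q_1 = 38·1 + 0 = 38 → 989/38
APPEND 26: p_2 = 26·989 + 26 = 25740, q_2 = 26·38 + 1 = 989 → 25740/989
APPEND 49: p_3 = 49·25740 + 989 = 1262249, q_3 = 49·989 + 38 = 48499 → 1262249/48499
APPEND 46: p_4 = 46·1262249 + 25740 = 58089194, q_4 = 46·48499 + 989 = 2231943 → 58089194/2231943
APPEND 1: p_5 = 1·58089194 + 1262249 = 59351443, q_5 = 1·2231943 + 48499 = 2280442 → 59351443/2280442
APPEND 11: p_6 = 11·59351443 + 58089194 = 710955067, q_6 = 11·2280442 + 2231943 = 27316805 → 710955067/27316805
APPEND 50: p_7 = 50·710955067 + 59351443 = 35607104793, q_7 = 50·27316805 + 2280442 = 1368120692 → 35607104793/1368120692
APPEND 49: p_8 = 49·35607104793 + 710955067 = 1745459089924, q_8 = 49·1368120692 + 27316805 = 67065230713 → 1745459089924/67065230713
APPEND 43: p_9 = 43·1745459089924 + 35607104793 = 75090347971525, q_9 = 43·67065230713 + 1368120692 = 2885173041351 → 75090347971525/2885173041351
APPEND 10: p_10 = 10·75090347971525 + 1745459089924 = 752648938805174, q_10 = 10·2885173041351 + 67065230713 = 28918795644223 → 752648938805174/28918795644223
APPEND 34: p_11 = 34·752648938805174 + 75090347971525 = 25665154267347441, q_11 = 34·28918795644223 + 2885173041351 = 986124224944933 → 25665154267347441/986124224944933
APPEND 18: p_12 = 18·25665154267347441 + 752648938805174 = 462725425751059112, q_12 = 18·986124224944933 + 28918795644223 = 17779154844653017 → 462725425751059112/17779154844653017
APPEND 35: p_13 = 35·462725425751059112 + 25665154267347441 = 16221055055554416361, q_13 = 35·17779154844653017 + 986124224944933 = 623256543787800528 → 16221055055554416361/623256543787800528
APPEND 32: p_14 = 32·16221055055554416361 + 462725425751059112 = 519536487203492382664, q_14 = 32·623256543787800528 + 17779154844653017 = 19961988556054269913 → 519536487203492382664/19961988556054269913
APPEND 26: p_15 = 26·519536487203492382664 + 16221055055554416361 = 13524169722346356365625, q_15 = 26·19961988556054269913 + 623256543787800528 = 519634959001198818266 → 13524169722346356365625/519634959001198818266
APPEND 10: p_16 = 10·13524169722346356365625 + 519536487203492382664 = 135761233710667056038914, q_16 = 10·519634959001198818266 + 19961988556054269913 = 5216311578568042452573 → 135761233710667056038914/5216311578568042452573
APPEND 42: p_17 = 42·135761233710667056038914 + 13524169722346356365625 = 5715495985570362710000013, q_17 = 42·5216311578568042452573 + 519634959001198818266 = 219604721258858981826332 → 5715495985570362710000013/219604721258858981826332
APPEND 34: p_18 = 34·5715495985570362710000013 + 135761233710667056038914 = 194462624743102999196039356, q_18 = 34·219604721258858981826332 + 5216311578568042452573 = 7471776834379773424547861 → 194462624743102999196039356/7471776834379773424547861

26/1
989/38
25740/989
1262249/48499
58089194/2231943
1745459089924/67065230713
75090347971525/2885173041351
25665154267347441/986124224944933
16221055055554416361/623256543787800528
135761233710667056038914/5216311578568042452573
194462624743102999196039356/7471776834379773424547861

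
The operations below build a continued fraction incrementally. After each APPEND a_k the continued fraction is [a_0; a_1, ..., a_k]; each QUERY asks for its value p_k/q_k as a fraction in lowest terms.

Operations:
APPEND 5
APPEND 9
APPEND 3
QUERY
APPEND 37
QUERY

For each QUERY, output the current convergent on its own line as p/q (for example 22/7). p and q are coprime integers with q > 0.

143/28
5337/1045

APPEND 5: p_0 = 5·1 + 0 = 5, q_0 = 5·0 + 1 = 1 → 5/1
APPEND 9: p_1 = 9·5 + 1 = 46, q_1 = 9·1 + 0 = 9 → 46/9
APPEND 3: p_2 = 3·46 + 5 = 143, q_2 = 3·9 + 1 = 28 → 143/28
APPEND 37: p_3 = 37·143 + 46 = 5337, q_3 = 37·28 + 9 = 1045 → 5337/1045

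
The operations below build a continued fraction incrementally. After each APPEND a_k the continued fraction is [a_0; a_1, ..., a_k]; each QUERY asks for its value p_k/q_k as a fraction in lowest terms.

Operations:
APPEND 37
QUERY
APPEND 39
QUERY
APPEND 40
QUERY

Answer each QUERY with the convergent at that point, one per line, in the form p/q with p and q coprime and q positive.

APPEND 37: p_0 = 37·1 + 0 = 37, q_0 = 37·0 + 1 = 1 → 37/1
APPEND 39: p_1 = 39·37 + 1 = 1444, q_1 = 39·1 + 0 = 39 → 1444/39
APPEND 40: p_2 = 40·1444 + 37 = 57797, q_2 = 40·39 + 1 = 1561 → 57797/1561

37/1
1444/39
57797/1561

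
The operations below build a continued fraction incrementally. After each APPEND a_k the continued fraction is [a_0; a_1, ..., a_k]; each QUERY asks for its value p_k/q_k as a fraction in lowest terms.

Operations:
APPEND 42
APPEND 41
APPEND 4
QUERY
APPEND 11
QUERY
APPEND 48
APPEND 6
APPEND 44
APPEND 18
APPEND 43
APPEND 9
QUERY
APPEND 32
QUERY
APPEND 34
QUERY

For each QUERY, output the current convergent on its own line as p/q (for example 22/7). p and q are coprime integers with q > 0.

APPEND 42: p_0 = 42·1 + 0 = 42, q_0 = 42·0 + 1 = 1 → 42/1
APPEND 41: p_1 = 41·42 + 1 = 1723, q_1 = 41·1 + 0 = 41 → 1723/41
APPEND 4: p_2 = 4·1723 + 42 = 6934, q_2 = 4·41 + 1 = 165 → 6934/165
APPEND 11: p_3 = 11·6934 + 1723 = 77997, q_3 = 11·165 + 41 = 1856 → 77997/1856
APPEND 48: p_4 = 48·77997 + 6934 = 3750790, q_4 = 48·1856 + 165 = 89253 → 3750790/89253
APPEND 6: p_5 = 6·3750790 + 77997 = 22582737, q_5 = 6·89253 + 1856 = 537374 → 22582737/537374
APPEND 44: p_6 = 44·22582737 + 3750790 = 997391218, q_6 = 44·537374 + 89253 = 23733709 → 997391218/23733709
APPEND 18: p_7 = 18·997391218 + 22582737 = 17975624661, q_7 = 18·23733709 + 537374 = 427744136 → 17975624661/427744136
APPEND 43: p_8 = 43·17975624661 + 997391218 = 773949251641, q_8 = 43·427744136 + 23733709 = 18416731557 → 773949251641/18416731557
APPEND 9: p_9 = 9·773949251641 + 17975624661 = 6983518889430, q_9 = 9·18416731557 + 427744136 = 166178328149 → 6983518889430/166178328149
APPEND 32: p_10 = 32·6983518889430 + 773949251641 = 224246553713401, q_10 = 32·166178328149 + 18416731557 = 5336123232325 → 224246553713401/5336123232325
APPEND 34: p_11 = 34·224246553713401 + 6983518889430 = 7631366345145064, q_11 = 34·5336123232325 + 166178328149 = 181594368227199 → 7631366345145064/181594368227199

6934/165
77997/1856
6983518889430/166178328149
224246553713401/5336123232325
7631366345145064/181594368227199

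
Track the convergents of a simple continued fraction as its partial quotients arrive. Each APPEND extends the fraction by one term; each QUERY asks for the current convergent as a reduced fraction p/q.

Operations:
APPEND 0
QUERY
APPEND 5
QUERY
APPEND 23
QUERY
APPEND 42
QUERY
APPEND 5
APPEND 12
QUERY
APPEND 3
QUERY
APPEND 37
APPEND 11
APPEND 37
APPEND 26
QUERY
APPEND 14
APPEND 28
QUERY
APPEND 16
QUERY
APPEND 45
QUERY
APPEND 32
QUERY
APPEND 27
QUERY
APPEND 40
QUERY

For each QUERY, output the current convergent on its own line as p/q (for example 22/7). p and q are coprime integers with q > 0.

0/1
1/5
23/116
967/4877
59263/298889
182647/921168
72567757099/365990657779
28597197477847/144228064004715
458573896421293/2312786955266402
20664422536436032/104219641050992805
661720095062374317/3337341300587036162
17887106989220542591/90212434756900969179
716145999663884077957/3611834731576625803322

APPEND 0: p_0 = 0·1 + 0 = 0, q_0 = 0·0 + 1 = 1 → 0/1
APPEND 5: p_1 = 5·0 + 1 = 1, q_1 = 5·1 + 0 = 5 → 1/5
APPEND 23: p_2 = 23·1 + 0 = 23, q_2 = 23·5 + 1 = 116 → 23/116
APPEND 42: p_3 = 42·23 + 1 = 967, q_3 = 42·116 + 5 = 4877 → 967/4877
APPEND 5: p_4 = 5·967 + 23 = 4858, q_4 = 5·4877 + 116 = 24501 → 4858/24501
APPEND 12: p_5 = 12·4858 + 967 = 59263, q_5 = 12·24501 + 4877 = 298889 → 59263/298889
APPEND 3: p_6 = 3·59263 + 4858 = 182647, q_6 = 3·298889 + 24501 = 921168 → 182647/921168
APPEND 37: p_7 = 37·182647 + 59263 = 6817202, q_7 = 37·921168 + 298889 = 34382105 → 6817202/34382105
APPEND 11: p_8 = 11·6817202 + 182647 = 75171869, q_8 = 11·34382105 + 921168 = 379124323 → 75171869/379124323
APPEND 37: p_9 = 37·75171869 + 6817202 = 2788176355, q_9 = 37·379124323 + 34382105 = 14061982056 → 2788176355/14061982056
APPEND 26: p_10 = 26·2788176355 + 75171869 = 72567757099, q_10 = 26·14061982056 + 379124323 = 365990657779 → 72567757099/365990657779
APPEND 14: p_11 = 14·72567757099 + 2788176355 = 1018736775741, q_11 = 14·365990657779 + 14061982056 = 5137931190962 → 1018736775741/5137931190962
APPEND 28: p_12 = 28·1018736775741 + 72567757099 = 28597197477847, q_12 = 28·5137931190962 + 365990657779 = 144228064004715 → 28597197477847/144228064004715
APPEND 16: p_13 = 16·28597197477847 + 1018736775741 = 458573896421293, q_13 = 16·144228064004715 + 5137931190962 = 2312786955266402 → 458573896421293/2312786955266402
APPEND 45: p_14 = 45·458573896421293 + 28597197477847 = 20664422536436032, q_14 = 45·2312786955266402 + 144228064004715 = 104219641050992805 → 20664422536436032/104219641050992805
APPEND 32: p_15 = 32·20664422536436032 + 458573896421293 = 661720095062374317, q_15 = 32·104219641050992805 + 2312786955266402 = 3337341300587036162 → 661720095062374317/3337341300587036162
APPEND 27: p_16 = 27·661720095062374317 + 20664422536436032 = 17887106989220542591, q_16 = 27·3337341300587036162 + 104219641050992805 = 90212434756900969179 → 17887106989220542591/90212434756900969179
APPEND 40: p_17 = 40·17887106989220542591 + 661720095062374317 = 716145999663884077957, q_17 = 40·90212434756900969179 + 3337341300587036162 = 3611834731576625803322 → 716145999663884077957/3611834731576625803322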